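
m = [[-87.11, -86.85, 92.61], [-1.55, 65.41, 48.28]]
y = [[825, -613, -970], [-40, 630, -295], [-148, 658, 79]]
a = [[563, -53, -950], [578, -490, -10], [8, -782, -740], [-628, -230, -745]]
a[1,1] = -490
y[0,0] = 825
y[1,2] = -295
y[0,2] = -970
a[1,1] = -490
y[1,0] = -40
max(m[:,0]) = -1.55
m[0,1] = -86.85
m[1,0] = -1.55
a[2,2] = -740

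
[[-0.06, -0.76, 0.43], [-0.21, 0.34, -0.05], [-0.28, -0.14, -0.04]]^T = [[-0.06, -0.21, -0.28], [-0.76, 0.34, -0.14], [0.43, -0.05, -0.04]]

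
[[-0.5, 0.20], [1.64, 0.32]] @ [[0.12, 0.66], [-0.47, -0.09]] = [[-0.15, -0.35], [0.05, 1.05]]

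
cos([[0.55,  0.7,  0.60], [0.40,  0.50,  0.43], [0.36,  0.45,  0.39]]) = [[0.67, -0.42, -0.36], [-0.24, 0.7, -0.26], [-0.22, -0.27, 0.76]]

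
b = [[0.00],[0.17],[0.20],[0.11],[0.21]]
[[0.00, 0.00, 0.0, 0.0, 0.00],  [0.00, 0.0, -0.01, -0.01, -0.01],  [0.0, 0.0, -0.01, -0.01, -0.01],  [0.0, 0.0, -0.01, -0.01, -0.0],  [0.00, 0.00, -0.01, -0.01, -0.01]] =b @ [[0.01, -0.0, -0.05, -0.07, -0.04]]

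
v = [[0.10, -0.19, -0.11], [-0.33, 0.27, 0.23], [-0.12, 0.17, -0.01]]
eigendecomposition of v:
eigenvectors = [[-0.44, 0.74, -0.06], [0.83, 0.31, -0.55], [0.35, 0.60, 0.83]]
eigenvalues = [0.54, -0.07, -0.11]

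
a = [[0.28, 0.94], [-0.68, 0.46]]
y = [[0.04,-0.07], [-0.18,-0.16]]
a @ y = [[-0.16, -0.17], [-0.11, -0.03]]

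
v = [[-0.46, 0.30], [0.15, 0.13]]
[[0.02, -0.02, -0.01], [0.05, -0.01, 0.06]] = v @[[0.13, 0.01, 0.19],[0.26, -0.06, 0.26]]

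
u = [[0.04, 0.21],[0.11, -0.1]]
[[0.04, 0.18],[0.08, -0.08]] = u@ [[0.80, 0.03],[0.03, 0.83]]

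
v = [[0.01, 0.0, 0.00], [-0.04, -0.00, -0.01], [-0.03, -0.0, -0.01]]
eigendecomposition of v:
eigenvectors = [[0.00, 0.00, 0.32], [1.0, 0.71, -0.81], [0.0, 0.71, -0.49]]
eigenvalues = [-0.0, -0.01, 0.01]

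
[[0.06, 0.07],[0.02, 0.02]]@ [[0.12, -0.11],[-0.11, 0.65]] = [[-0.00, 0.04],[0.0, 0.01]]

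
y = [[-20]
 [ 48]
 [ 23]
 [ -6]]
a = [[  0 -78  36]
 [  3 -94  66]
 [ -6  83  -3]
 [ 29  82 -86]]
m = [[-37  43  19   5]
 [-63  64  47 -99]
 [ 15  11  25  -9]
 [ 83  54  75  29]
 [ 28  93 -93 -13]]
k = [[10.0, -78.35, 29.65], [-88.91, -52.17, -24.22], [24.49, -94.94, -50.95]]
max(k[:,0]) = 24.49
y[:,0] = [-20, 48, 23, -6]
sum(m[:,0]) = 26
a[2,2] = -3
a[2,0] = -6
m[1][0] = -63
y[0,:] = [-20]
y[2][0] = 23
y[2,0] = 23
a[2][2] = -3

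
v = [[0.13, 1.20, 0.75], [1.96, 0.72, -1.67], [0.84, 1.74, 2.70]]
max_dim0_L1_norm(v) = 5.12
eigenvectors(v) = [[-0.70+0.00j,  (-0.19-0.15j),  (-0.19+0.15j)], [(0.69+0j),  0.32-0.44j,  (0.32+0.44j)], [-0.17+0.00j,  (-0.8+0j),  -0.80-0.00j]]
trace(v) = 3.55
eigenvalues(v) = [(-0.86+0j), (2.21+1.12j), (2.21-1.12j)]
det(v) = -5.30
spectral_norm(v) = 3.62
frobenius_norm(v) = 4.49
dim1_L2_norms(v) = [1.42, 2.67, 3.32]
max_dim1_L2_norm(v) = 3.32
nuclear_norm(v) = 6.78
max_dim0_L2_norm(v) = 3.26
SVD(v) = [[0.35, 0.16, -0.92], [-0.25, 0.97, 0.07], [0.9, 0.21, 0.38]] @ diag([3.618899419872951, 2.603606679897211, 0.5624048766127775]) @ [[0.09,0.5,0.86], [0.8,0.48,-0.36], [0.59,-0.72,0.36]]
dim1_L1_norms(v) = [2.08, 4.35, 5.28]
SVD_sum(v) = [[0.11, 0.63, 1.08], [-0.08, -0.46, -0.79], [0.28, 1.63, 2.82]] + [[0.33, 0.2, -0.15], [2.01, 1.20, -0.90], [0.44, 0.26, -0.19]] + [[-0.31, 0.38, -0.19], [0.02, -0.03, 0.01], [0.12, -0.15, 0.08]]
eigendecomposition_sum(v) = [[-0.69+0.00j, (0.24+0j), 0.26-0.00j], [(0.68-0j), -0.24-0.00j, -0.25+0.00j], [(-0.17+0j), (0.06+0j), (0.06-0j)]] + [[0.41-0.26j, (0.48-0.18j), (0.25+0.33j)], [(0.64+0.88j), (0.48+1.05j), -0.71+0.59j], [(0.5-1.52j), (0.84-1.47j), 1.32+0.34j]] + [[0.41+0.26j, (0.48+0.18j), 0.25-0.33j], [0.64-0.88j, 0.48-1.05j, -0.71-0.59j], [(0.5+1.52j), 0.84+1.47j, 1.32-0.34j]]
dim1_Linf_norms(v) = [1.2, 1.96, 2.7]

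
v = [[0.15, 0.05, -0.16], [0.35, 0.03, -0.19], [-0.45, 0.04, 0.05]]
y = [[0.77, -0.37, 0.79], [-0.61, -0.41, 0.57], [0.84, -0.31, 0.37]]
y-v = [[0.62, -0.42, 0.95], [-0.96, -0.44, 0.76], [1.29, -0.35, 0.32]]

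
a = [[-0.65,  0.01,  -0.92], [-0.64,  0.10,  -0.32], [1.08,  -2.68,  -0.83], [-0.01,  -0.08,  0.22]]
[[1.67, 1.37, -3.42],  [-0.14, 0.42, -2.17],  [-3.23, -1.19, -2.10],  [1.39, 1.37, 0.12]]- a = [[2.32, 1.36, -2.50],[0.5, 0.32, -1.85],[-4.31, 1.49, -1.27],[1.40, 1.45, -0.1]]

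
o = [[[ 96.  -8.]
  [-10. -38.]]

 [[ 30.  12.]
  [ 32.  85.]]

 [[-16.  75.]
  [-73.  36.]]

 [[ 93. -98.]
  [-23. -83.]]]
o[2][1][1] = 36.0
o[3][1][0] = -23.0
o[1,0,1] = 12.0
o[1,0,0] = 30.0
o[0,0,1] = -8.0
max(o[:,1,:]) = 85.0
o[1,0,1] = 12.0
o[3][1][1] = -83.0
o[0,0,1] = -8.0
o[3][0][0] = 93.0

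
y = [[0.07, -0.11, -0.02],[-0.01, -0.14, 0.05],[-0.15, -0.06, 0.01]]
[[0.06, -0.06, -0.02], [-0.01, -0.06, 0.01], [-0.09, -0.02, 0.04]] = y @ [[0.59,-0.08,-0.25], [-0.08,0.46,-0.01], [-0.25,-0.01,0.11]]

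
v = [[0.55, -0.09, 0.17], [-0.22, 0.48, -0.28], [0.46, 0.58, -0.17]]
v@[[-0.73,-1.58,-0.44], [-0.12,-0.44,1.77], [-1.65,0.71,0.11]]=[[-0.67, -0.71, -0.38], [0.57, -0.06, 0.92], [-0.12, -1.1, 0.81]]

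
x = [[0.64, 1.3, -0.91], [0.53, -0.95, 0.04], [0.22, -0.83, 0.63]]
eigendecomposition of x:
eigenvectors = [[0.38, -0.97, 0.77], [-0.82, -0.26, 0.3], [-0.43, 0.01, 0.56]]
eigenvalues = [-1.17, 1.0, 0.49]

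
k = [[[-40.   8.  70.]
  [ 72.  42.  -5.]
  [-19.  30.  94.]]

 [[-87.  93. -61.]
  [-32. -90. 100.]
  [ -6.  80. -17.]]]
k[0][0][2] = 70.0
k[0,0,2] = 70.0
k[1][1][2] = 100.0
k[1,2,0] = -6.0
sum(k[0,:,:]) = 252.0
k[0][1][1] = 42.0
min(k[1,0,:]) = -87.0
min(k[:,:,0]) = -87.0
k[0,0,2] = 70.0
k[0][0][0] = -40.0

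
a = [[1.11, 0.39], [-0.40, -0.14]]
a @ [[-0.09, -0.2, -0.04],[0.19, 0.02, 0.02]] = [[-0.03, -0.21, -0.04], [0.01, 0.08, 0.01]]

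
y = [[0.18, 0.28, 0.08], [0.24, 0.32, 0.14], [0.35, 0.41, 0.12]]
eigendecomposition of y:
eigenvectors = [[(-0.44+0j), 0.49j, 0.00-0.49j], [(-0.57+0j), (-0.27-0.36j), (-0.27+0.36j)], [-0.70+0.00j, 0.74+0.00j, (0.74-0j)]]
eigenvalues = [(0.67+0j), (-0.03+0.03j), (-0.03-0.03j)]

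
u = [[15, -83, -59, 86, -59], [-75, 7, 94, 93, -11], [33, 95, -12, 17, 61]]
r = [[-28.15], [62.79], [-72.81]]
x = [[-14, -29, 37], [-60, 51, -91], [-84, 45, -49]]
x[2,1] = 45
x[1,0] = -60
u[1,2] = 94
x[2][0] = -84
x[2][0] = -84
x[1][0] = -60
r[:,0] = [-28.15, 62.79, -72.81]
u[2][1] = 95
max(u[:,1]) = 95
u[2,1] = 95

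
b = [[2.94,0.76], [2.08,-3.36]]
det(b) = -11.46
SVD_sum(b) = [[1.26, -1.12], [2.83, -2.52]] + [[1.68, 1.88], [-0.75, -0.84]]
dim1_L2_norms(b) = [3.04, 3.95]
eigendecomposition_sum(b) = [[3.07, 0.36], [0.98, 0.11]] + [[-0.13,0.4], [1.10,-3.47]]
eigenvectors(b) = [[0.95,-0.12], [0.3,0.99]]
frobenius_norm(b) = 4.98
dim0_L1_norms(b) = [5.02, 4.12]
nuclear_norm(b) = 6.91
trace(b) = -0.42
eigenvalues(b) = [3.18, -3.6]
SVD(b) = [[-0.41, -0.91], [-0.91, 0.41]] @ diag([4.147875118057924, 2.762667552384101]) @ [[-0.75, 0.67],[-0.67, -0.75]]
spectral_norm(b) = 4.15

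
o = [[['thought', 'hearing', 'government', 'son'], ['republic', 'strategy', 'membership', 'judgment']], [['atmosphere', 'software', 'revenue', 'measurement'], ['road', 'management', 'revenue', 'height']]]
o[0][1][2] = 'membership'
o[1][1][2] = 'revenue'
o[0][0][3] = 'son'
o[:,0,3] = ['son', 'measurement']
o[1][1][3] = 'height'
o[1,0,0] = 'atmosphere'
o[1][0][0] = 'atmosphere'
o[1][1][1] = 'management'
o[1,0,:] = ['atmosphere', 'software', 'revenue', 'measurement']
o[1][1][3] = 'height'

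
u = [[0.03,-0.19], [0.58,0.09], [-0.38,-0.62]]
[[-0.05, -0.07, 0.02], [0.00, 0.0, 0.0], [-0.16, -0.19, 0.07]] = u @ [[-0.04, -0.05, 0.02], [0.28, 0.34, -0.12]]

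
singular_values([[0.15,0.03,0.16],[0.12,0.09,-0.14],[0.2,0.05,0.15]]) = [0.34, 0.21, 0.0]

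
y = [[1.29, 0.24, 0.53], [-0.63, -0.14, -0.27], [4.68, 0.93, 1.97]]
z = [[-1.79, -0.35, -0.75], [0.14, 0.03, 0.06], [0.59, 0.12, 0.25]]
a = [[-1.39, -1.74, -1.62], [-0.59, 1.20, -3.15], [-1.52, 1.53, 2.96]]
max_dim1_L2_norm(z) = 1.97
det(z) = -0.00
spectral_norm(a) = 4.71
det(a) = -24.50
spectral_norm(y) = 5.40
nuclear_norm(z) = 2.09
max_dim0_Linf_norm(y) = 4.68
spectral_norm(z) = 2.08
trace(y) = 3.12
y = a @ z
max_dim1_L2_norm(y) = 5.16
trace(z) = -1.51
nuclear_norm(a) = 9.29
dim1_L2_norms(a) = [2.75, 3.42, 3.66]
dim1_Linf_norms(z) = [1.79, 0.14, 0.59]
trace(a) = 2.77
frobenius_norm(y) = 5.40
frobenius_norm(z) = 2.08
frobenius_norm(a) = 5.72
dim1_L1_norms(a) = [4.75, 4.94, 6.01]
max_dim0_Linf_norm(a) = 3.15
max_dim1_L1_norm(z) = 2.89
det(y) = -0.00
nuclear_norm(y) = 5.43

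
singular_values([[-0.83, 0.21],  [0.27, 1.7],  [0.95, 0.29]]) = [1.79, 1.21]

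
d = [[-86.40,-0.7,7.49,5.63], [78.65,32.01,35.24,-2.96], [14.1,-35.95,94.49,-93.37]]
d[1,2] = 35.24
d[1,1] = 32.01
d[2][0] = 14.1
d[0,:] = [-86.4, -0.7, 7.49, 5.63]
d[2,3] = -93.37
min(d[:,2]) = 7.49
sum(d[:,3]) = -90.7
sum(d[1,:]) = 142.94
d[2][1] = -35.95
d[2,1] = -35.95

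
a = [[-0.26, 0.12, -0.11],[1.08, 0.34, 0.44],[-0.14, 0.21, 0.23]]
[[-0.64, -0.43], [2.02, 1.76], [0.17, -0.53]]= a @[[1.23, 2.06], [-0.72, -0.04], [2.13, -1.02]]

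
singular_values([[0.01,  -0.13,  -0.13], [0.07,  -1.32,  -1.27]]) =[1.84, 0.0]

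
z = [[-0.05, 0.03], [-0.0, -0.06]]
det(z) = 0.00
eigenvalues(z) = [-0.05, -0.06]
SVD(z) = [[-0.69, -0.73], [0.73, -0.69]] @ diag([0.07282015955579879, 0.041197382954115]) @ [[0.47, -0.88], [0.88, 0.47]]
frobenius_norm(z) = 0.08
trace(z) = -0.11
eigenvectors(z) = [[1.00,-0.95], [0.00,0.32]]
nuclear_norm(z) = 0.11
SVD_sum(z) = [[-0.02, 0.04], [0.02, -0.05]] + [[-0.03, -0.01], [-0.02, -0.01]]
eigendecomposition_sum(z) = [[-0.05,-0.15], [-0.0,-0.0]] + [[-0.00, 0.18], [-0.0, -0.06]]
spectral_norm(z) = 0.07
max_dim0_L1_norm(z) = 0.09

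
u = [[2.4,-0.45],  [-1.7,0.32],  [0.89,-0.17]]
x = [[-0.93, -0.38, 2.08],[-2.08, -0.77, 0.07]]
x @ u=[[0.27, -0.06], [-3.62, 0.68]]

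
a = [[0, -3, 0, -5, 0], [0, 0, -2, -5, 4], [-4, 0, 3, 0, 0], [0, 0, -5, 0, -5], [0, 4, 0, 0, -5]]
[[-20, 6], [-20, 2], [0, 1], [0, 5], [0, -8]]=a @ [[0, -1], [0, -2], [0, -1], [4, 0], [0, 0]]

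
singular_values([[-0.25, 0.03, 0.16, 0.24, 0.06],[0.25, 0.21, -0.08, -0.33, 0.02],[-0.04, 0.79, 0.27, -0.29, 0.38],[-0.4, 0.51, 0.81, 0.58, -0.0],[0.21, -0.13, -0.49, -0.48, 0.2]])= [1.48, 1.0, 0.29, 0.02, 0.0]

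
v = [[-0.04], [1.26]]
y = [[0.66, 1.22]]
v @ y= [[-0.03, -0.05], [0.83, 1.54]]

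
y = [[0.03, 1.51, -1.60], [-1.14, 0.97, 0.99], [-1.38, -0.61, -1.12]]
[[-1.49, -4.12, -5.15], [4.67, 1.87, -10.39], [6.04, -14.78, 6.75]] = y@[[-4.35, 5.24, 0.64], [-0.59, 2.73, -6.75], [0.29, 5.25, -3.14]]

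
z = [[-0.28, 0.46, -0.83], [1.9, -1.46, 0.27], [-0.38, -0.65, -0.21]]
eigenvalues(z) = [(0.78+0j), (-1.37+0.18j), (-1.37-0.18j)]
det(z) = 1.49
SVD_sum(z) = [[-0.50, 0.41, -0.12], [1.83, -1.49, 0.46], [0.06, -0.05, 0.01]] + [[-0.12, -0.26, -0.35], [-0.03, -0.06, -0.08], [-0.17, -0.36, -0.49]] + [[0.34, 0.31, -0.35], [0.1, 0.09, -0.1], [-0.26, -0.24, 0.27]]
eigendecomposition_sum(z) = [[(0.4+0j), (0.17+0j), (-0.29+0j)], [0.30+0.00j, 0.12+0.00j, (-0.22+0j)], [(-0.35-0j), -0.15+0.00j, 0.25-0.00j]] + [[-0.34-0.05j, (0.15-0.02j), -0.27-0.07j],[(0.8+4.05j), (-0.79-1.58j), 0.24+3.31j],[-0.01+2.26j, -0.25-0.93j, (-0.23+1.8j)]] + [[(-0.34+0.05j), (0.15+0.02j), -0.27+0.07j],  [(0.8-4.05j), (-0.79+1.58j), (0.24-3.31j)],  [(-0.01-2.26j), -0.25+0.93j, -0.23-1.80j]]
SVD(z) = [[-0.26, -0.58, -0.77],[0.96, -0.13, -0.23],[0.03, -0.81, 0.59]] @ diag([2.4919207069495353, 0.7911303369482682, 0.7542174621660842]) @ [[0.76, -0.62, 0.19], [0.27, 0.57, 0.77], [-0.59, -0.54, 0.60]]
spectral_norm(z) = 2.49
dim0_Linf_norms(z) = [1.9, 1.46, 0.83]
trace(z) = -1.95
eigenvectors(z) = [[0.66+0.00j, 0.02-0.07j, (0.02+0.07j)], [0.49+0.00j, (-0.87+0j), -0.87-0.00j], [-0.57+0.00j, (-0.47-0.1j), (-0.47+0.1j)]]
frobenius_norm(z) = 2.72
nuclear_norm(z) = 4.04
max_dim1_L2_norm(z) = 2.41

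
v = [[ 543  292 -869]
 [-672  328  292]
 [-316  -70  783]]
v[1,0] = -672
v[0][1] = 292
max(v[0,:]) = 543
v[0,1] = 292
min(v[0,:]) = -869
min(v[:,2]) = -869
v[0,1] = 292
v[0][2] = -869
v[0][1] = 292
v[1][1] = 328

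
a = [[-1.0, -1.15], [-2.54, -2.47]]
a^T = [[-1.0,-2.54],  [-1.15,-2.47]]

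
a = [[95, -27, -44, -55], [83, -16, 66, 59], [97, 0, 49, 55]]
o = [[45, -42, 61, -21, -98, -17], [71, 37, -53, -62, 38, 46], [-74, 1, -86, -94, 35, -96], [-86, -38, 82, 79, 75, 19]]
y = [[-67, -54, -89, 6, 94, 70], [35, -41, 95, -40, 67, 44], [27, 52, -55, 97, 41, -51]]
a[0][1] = -27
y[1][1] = -41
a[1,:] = [83, -16, 66, 59]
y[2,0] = 27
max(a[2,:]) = 97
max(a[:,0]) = 97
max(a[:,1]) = 0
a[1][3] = 59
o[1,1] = 37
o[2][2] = -86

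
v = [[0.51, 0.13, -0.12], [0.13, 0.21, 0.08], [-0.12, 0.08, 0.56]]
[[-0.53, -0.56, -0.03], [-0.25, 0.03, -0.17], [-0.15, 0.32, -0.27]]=v@[[-1.06, -1.26, 0.02], [-0.35, 0.84, -0.69], [-0.44, 0.18, -0.38]]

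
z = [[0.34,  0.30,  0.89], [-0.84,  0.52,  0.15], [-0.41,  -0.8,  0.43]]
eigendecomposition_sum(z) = [[(0.05+0.38j), 0.31+0.11j, (0.31-0.18j)], [(-0.26+0.2j), 0.04+0.28j, 0.27+0.15j], [(-0.34-0.09j), -0.21+0.22j, 0.05+0.33j]] + [[(0.05-0.38j), 0.31-0.11j, (0.31+0.18j)], [(-0.26-0.2j), 0.04-0.28j, (0.27-0.15j)], [-0.34+0.09j, -0.21-0.22j, 0.05-0.33j]] + [[0.23+0.00j, -0.32-0.00j, (0.28-0j)], [-0.32-0.00j, (0.44+0j), (-0.38+0j)], [0.28+0.00j, -0.38-0.00j, (0.33-0j)]]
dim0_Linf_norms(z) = [0.84, 0.8, 0.89]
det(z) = 0.99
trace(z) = 1.29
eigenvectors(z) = [[(0.62+0j),0.62-0.00j,0.48+0.00j], [0.26+0.46j,0.26-0.46j,-0.66+0.00j], [(-0.22+0.53j),-0.22-0.53j,(0.58+0j)]]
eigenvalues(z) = [(0.14+0.99j), (0.14-0.99j), (1+0j)]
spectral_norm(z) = 1.00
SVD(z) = [[-0.29, 0.87, -0.39], [-0.84, -0.03, 0.54], [0.46, 0.48, 0.74]] @ diag([1.0018826880057432, 0.9996974193509494, 0.9929935292928341]) @ [[0.42, -0.89, -0.18], [0.12, -0.14, 0.98], [-0.9, -0.43, 0.05]]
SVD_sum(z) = [[-0.12, 0.26, 0.05], [-0.35, 0.75, 0.15], [0.19, -0.42, -0.08]] + [[0.11,  -0.12,  0.86], [-0.0,  0.00,  -0.03], [0.06,  -0.07,  0.48]] + [[0.35, 0.17, -0.02], [-0.49, -0.23, 0.03], [-0.66, -0.32, 0.04]]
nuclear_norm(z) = 2.99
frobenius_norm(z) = 1.73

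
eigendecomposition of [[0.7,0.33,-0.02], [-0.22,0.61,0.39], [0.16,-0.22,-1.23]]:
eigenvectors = [[0.79+0.00j,0.79-0.00j,(0.05+0j)], [-0.17+0.58j,(-0.17-0.58j),(-0.21+0j)], [0.08-0.08j,0.08+0.08j,(0.98+0j)]]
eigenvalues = [(0.63+0.24j), (0.63-0.24j), (-1.18+0j)]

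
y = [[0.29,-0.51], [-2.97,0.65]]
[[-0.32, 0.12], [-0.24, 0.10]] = y @[[0.25, -0.10], [0.77, -0.30]]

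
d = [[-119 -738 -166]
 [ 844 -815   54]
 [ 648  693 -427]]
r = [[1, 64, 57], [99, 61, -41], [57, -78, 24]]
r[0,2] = 57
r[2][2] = 24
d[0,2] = -166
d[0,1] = -738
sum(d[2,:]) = 914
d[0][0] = -119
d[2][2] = -427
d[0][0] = -119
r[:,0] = [1, 99, 57]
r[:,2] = [57, -41, 24]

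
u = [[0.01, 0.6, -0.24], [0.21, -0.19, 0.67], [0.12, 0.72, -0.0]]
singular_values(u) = [1.02, 0.66, 0.0]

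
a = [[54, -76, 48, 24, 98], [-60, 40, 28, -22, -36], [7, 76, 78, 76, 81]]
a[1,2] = 28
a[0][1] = -76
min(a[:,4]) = -36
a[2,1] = 76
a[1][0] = -60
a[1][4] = -36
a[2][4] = 81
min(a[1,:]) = -60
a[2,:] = [7, 76, 78, 76, 81]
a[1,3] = -22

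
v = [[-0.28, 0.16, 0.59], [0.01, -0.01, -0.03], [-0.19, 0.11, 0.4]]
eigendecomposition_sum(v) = [[-0.31,0.18,0.64], [0.03,-0.02,-0.06], [-0.21,0.12,0.43]] + [[0.03, -0.02, -0.05], [-0.01, 0.01, 0.02], [0.02, -0.01, -0.03]] + [[-0.0,  -0.00,  0.0], [-0.00,  -0.00,  0.01], [0.0,  0.0,  -0.0]]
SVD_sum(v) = [[-0.28,0.16,0.59], [0.01,-0.01,-0.03], [-0.19,0.11,0.4]] + [[-0.0, -0.00, -0.00], [-0.0, -0.00, -0.0], [0.0, 0.0, 0.0]] + [[0.00, -0.00, 0.0], [-0.00, 0.00, -0.00], [-0.00, 0.0, -0.00]]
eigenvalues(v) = [0.1, 0.01, -0.0]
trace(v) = 0.11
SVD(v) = [[-0.83, -0.10, -0.55], [0.04, -0.99, 0.12], [-0.56, 0.08, 0.82]] @ diag([0.8132521031894974, 0.004449101790710577, 0.001105509436878181]) @ [[0.42, -0.24, -0.88],  [0.82, 0.51, 0.25],  [-0.39, 0.83, -0.41]]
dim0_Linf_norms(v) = [0.28, 0.16, 0.59]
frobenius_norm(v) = 0.81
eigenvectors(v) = [[-0.83, 0.81, 0.44], [0.07, -0.32, 0.9], [-0.56, 0.49, -0.04]]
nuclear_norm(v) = 0.82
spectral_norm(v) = 0.81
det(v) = -0.00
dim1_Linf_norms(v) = [0.59, 0.03, 0.4]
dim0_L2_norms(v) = [0.34, 0.19, 0.71]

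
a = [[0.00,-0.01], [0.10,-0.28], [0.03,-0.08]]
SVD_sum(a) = [[0.0, -0.01], [0.1, -0.28], [0.03, -0.08]] + [[-0.0, -0.00], [-0.00, -0.00], [0.00, 0.0]]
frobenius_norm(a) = 0.31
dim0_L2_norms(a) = [0.1, 0.29]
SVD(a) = [[-0.03, 0.93], [-0.96, 0.07], [-0.28, -0.35]] @ diag([0.30949466910702467, 0.003612449907378761]) @ [[-0.34, 0.94], [-0.94, -0.34]]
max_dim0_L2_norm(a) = 0.29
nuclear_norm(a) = 0.31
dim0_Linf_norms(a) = [0.1, 0.28]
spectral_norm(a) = 0.31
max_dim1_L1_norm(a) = 0.38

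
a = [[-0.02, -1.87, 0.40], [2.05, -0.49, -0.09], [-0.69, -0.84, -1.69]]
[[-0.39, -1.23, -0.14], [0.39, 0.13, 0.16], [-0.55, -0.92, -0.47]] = a @ [[0.25, 0.23, 0.11],[0.23, 0.68, 0.11],[0.11, 0.11, 0.18]]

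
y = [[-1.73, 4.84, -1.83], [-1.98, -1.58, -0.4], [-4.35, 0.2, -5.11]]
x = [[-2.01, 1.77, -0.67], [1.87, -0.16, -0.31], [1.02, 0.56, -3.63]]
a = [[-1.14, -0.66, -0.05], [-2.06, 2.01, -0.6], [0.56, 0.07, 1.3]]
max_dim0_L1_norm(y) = 8.06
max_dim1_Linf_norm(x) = 3.63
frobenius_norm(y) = 9.02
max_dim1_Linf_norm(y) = 5.11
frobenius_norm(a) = 3.52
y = x @ a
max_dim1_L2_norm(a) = 2.94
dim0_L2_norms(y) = [5.08, 5.1, 5.44]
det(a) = -4.51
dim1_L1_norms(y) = [8.4, 3.96, 9.66]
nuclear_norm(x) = 7.80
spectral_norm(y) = 7.60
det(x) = 9.13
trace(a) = 2.17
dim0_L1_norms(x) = [4.9, 2.49, 4.61]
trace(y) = -8.42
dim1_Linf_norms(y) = [4.84, 1.98, 5.11]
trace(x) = -5.80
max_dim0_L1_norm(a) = 3.76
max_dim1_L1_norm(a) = 4.67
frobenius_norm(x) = 5.08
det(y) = -41.35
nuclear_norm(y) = 13.48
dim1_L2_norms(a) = [1.32, 2.94, 1.42]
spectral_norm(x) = 3.91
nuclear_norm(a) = 5.51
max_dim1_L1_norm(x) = 5.21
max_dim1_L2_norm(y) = 6.71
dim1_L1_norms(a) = [1.85, 4.67, 1.93]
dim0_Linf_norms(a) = [2.06, 2.01, 1.3]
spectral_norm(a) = 3.05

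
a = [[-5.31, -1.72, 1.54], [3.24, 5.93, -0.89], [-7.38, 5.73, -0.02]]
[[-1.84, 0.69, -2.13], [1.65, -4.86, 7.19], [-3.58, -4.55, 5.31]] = a@ [[0.56,  -0.08,  0.21], [0.10,  -0.90,  1.2], [0.85,  -0.83,  0.68]]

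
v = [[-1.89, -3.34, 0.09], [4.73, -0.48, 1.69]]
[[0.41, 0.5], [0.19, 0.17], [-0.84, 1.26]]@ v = [[1.59, -1.61, 0.88], [0.45, -0.72, 0.3], [7.55, 2.20, 2.05]]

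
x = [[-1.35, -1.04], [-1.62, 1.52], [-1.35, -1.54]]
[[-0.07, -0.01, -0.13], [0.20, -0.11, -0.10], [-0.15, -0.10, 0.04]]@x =[[0.29, 0.26], [0.04, -0.22], [0.31, -0.06]]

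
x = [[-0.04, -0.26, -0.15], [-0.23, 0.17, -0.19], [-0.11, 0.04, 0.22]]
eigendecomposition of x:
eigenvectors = [[0.83+0.00j, (0.43+0.3j), 0.43-0.30j],[0.54+0.00j, (-0.07-0.51j), (-0.07+0.51j)],[0.15+0.00j, -0.68+0.00j, (-0.68-0j)]]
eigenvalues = [(-0.24+0j), (0.29+0.08j), (0.29-0.08j)]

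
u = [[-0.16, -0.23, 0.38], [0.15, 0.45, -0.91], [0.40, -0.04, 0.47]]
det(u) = 0.00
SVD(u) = [[-0.37,  -0.32,  0.87], [0.85,  0.25,  0.46], [-0.36,  0.92,  0.18]] @ diag([1.1930422099477842, 0.48491823913964044, 0.0021416425046171307]) @ [[0.04,0.41,-0.91], [0.94,0.31,0.17], [0.35,-0.86,-0.37]]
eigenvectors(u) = [[0.47, 0.37, 0.35], [-0.79, -0.85, -0.83], [-0.39, -0.37, 0.44]]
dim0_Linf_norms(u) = [0.4, 0.45, 0.91]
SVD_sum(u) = [[-0.02,-0.18,0.41],[0.04,0.41,-0.93],[-0.02,-0.18,0.39]] + [[-0.14, -0.05, -0.03], [0.11, 0.04, 0.02], [0.42, 0.14, 0.08]] + [[0.00, -0.00, -0.00], [0.00, -0.00, -0.00], [0.0, -0.0, -0.0]]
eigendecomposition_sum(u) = [[-0.34, -0.14, -0.01], [0.57, 0.24, 0.01], [0.28, 0.12, 0.00]] + [[0.05, 0.02, 0.01], [-0.11, -0.06, -0.02], [-0.05, -0.02, -0.01]] + [[0.13, -0.11, 0.38], [-0.31, 0.26, -0.9], [0.16, -0.14, 0.47]]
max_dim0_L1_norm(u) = 1.76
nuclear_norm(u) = 1.68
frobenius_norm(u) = 1.29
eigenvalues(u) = [-0.09, -0.02, 0.87]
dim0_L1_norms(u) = [0.71, 0.72, 1.76]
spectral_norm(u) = 1.19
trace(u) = 0.76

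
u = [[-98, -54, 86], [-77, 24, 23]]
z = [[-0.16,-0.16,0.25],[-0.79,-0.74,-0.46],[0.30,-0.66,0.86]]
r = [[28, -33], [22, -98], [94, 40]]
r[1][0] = 22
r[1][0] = 22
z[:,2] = [0.251, -0.457, 0.859]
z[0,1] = -0.165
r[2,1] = 40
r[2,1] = 40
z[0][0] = -0.155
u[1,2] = 23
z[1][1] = -0.736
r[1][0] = 22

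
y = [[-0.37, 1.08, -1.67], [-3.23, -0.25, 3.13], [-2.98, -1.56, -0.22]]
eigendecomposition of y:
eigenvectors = [[(0.65+0j), (-0.13-0.29j), (-0.13+0.29j)], [(-0.12+0j), (0.84+0j), 0.84-0.00j], [(0.75+0j), 0.16+0.41j, 0.16-0.41j]]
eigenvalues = [(-2.52+0j), (0.84+2.68j), (0.84-2.68j)]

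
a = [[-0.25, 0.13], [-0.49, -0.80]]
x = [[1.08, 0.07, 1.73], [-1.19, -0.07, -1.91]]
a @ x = [[-0.42, -0.03, -0.68], [0.42, 0.02, 0.68]]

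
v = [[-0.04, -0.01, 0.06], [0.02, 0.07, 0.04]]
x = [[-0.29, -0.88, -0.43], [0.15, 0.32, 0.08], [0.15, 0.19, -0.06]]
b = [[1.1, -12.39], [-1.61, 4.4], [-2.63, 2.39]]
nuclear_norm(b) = 16.07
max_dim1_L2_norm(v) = 0.08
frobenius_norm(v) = 0.11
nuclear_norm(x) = 1.28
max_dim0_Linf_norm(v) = 0.07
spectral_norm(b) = 13.52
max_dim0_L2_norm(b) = 13.36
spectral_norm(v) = 0.09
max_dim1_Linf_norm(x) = 0.88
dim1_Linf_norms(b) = [12.39, 4.4, 2.63]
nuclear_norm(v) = 0.16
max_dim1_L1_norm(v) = 0.13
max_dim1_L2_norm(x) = 1.02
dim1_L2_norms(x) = [1.02, 0.36, 0.25]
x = b @ v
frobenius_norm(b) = 13.76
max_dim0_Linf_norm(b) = 12.39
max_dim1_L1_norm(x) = 1.6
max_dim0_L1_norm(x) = 1.39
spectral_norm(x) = 1.10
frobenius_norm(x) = 1.11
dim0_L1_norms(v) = [0.06, 0.08, 0.1]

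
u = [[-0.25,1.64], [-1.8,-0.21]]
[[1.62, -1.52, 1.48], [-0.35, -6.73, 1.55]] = u @ [[0.08, 3.78, -0.95], [1.0, -0.35, 0.76]]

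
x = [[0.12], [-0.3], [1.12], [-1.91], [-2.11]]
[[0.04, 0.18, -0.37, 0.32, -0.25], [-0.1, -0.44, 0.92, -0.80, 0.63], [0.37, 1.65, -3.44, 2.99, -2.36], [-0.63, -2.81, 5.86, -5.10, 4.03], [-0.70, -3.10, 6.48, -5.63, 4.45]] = x@[[0.33, 1.47, -3.07, 2.67, -2.11]]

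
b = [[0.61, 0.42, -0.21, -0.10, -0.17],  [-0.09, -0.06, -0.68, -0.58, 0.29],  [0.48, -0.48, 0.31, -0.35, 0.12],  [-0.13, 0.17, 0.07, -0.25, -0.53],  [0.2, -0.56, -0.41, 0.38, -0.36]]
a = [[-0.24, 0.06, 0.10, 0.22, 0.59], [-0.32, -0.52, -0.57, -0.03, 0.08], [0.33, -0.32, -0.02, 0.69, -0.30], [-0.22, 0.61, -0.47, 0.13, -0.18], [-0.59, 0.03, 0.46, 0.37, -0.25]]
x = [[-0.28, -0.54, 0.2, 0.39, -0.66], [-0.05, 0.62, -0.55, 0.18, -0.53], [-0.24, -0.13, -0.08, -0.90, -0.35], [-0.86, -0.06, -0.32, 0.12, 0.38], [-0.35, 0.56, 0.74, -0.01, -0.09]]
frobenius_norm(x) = 2.24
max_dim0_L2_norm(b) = 0.88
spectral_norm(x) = 1.01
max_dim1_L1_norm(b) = 1.91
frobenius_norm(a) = 1.84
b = x @ a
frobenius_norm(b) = 1.85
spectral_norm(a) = 0.96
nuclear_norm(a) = 4.07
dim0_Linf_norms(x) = [0.86, 0.62, 0.74, 0.9, 0.66]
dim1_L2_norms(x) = [1.0, 1.0, 1.01, 1.0, 1.0]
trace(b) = 0.25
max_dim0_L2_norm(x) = 1.01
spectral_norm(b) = 0.96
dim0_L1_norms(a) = [1.7, 1.54, 1.62, 1.44, 1.4]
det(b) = -0.33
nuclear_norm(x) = 5.00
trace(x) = 0.29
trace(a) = -0.90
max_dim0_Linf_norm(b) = 0.68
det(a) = -0.33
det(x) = 1.00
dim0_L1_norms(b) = [1.51, 1.69, 1.68, 1.66, 1.47]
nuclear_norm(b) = 4.07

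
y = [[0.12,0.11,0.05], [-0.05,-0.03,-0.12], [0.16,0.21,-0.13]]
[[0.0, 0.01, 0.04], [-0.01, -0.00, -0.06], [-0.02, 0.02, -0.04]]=y@ [[0.19, -0.22, 0.07],  [-0.22, 0.29, 0.06],  [0.07, 0.06, 0.49]]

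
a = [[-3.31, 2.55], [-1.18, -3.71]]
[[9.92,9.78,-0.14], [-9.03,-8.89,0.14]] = a@ [[-0.9, -0.89, 0.01], [2.72, 2.68, -0.04]]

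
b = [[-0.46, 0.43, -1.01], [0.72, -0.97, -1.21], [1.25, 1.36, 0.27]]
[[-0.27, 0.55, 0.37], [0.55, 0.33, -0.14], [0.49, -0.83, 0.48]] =b@[[0.54, -0.42, -0.0],  [-0.13, -0.14, 0.39],  [-0.03, -0.41, -0.2]]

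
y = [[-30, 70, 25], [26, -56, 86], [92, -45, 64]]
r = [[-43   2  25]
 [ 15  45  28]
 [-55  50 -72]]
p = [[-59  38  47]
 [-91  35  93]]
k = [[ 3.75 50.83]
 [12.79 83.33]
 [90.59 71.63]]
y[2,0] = 92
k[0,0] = 3.75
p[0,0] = -59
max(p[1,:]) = 93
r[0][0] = -43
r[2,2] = -72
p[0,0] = -59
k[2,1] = 71.63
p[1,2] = 93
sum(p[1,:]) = 37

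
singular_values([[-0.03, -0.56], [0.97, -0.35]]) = [1.05, 0.53]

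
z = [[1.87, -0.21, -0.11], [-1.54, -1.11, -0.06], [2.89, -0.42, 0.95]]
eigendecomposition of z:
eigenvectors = [[(-0.16-0.08j), (-0.16+0.08j), (0.07+0j)], [0.12+0.03j, (0.12-0.03j), (0.99+0j)], [(-0.98+0j), (-0.98-0j), 0.10+0.00j]]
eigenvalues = [(1.47+0.24j), (1.47-0.24j), (-1.23+0j)]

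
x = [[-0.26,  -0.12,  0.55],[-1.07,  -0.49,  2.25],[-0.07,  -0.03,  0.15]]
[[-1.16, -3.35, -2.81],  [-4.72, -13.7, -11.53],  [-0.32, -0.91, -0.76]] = x @ [[-3.53, 2.0, 3.24], [-0.76, 2.11, 0.33], [-3.94, -4.68, -3.51]]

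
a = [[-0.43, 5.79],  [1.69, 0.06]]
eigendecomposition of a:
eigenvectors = [[-0.89, -0.86],[0.45, -0.50]]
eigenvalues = [-3.32, 2.95]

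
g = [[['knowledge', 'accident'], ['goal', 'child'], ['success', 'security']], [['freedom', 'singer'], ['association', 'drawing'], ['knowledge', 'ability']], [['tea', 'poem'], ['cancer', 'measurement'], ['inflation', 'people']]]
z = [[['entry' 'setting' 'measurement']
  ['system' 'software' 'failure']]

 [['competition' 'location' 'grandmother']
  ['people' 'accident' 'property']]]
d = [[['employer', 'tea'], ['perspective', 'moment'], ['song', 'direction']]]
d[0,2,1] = 'direction'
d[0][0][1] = 'tea'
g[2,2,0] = 'inflation'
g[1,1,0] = 'association'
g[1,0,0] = 'freedom'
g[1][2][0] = 'knowledge'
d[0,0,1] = 'tea'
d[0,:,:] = [['employer', 'tea'], ['perspective', 'moment'], ['song', 'direction']]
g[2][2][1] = 'people'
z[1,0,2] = 'grandmother'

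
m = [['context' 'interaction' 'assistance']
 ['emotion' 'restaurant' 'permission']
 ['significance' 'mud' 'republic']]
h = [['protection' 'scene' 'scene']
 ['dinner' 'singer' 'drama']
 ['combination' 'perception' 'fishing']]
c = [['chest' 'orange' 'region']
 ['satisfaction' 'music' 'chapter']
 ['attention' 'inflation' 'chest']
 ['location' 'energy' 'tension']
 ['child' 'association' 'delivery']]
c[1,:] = ['satisfaction', 'music', 'chapter']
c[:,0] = ['chest', 'satisfaction', 'attention', 'location', 'child']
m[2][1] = 'mud'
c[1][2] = 'chapter'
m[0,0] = 'context'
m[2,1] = 'mud'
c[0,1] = 'orange'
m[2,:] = ['significance', 'mud', 'republic']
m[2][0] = 'significance'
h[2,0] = 'combination'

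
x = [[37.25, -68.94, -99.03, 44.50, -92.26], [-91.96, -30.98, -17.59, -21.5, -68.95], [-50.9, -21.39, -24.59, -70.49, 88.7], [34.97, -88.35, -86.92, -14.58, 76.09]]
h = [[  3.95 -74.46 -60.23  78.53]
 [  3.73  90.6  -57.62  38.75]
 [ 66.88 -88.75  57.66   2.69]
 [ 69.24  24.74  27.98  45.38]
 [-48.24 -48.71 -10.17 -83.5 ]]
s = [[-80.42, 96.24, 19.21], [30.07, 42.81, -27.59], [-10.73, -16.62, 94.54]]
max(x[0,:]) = 44.5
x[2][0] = -50.9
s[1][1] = 42.81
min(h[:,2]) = -60.23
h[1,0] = 3.73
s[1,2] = -27.59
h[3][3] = 45.38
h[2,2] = 57.66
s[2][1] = -16.62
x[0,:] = [37.25, -68.94, -99.03, 44.5, -92.26]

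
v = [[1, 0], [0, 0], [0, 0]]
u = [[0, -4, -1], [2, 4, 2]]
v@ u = [[0, -4, -1], [0, 0, 0], [0, 0, 0]]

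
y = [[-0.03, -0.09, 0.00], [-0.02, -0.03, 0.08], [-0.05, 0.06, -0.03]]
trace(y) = -0.09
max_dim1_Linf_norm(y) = 0.09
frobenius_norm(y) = 0.15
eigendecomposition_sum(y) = [[0.02+0.00j, -0.03-0.00j, -0.02+0.00j],[-0.02+0.00j, 0.03+0.00j, 0.02-0.00j],[-0.02+0.00j, (0.03+0j), (0.02-0j)]] + [[-0.02+0.03j, -0.03-0.03j, 0.01+0.06j], [(-0+0.03j), (-0.03-0.01j), (0.03+0.03j)], [(-0.02-0.01j), 0.01-0.02j, -0.03+0.01j]] + [[(-0.02-0.03j), (-0.03+0.03j), (0.01-0.06j)], [(-0-0.03j), -0.03+0.01j, (0.03-0.03j)], [-0.02+0.01j, (0.01+0.02j), (-0.03-0.01j)]]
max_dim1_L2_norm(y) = 0.09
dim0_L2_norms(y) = [0.06, 0.11, 0.09]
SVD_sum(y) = [[-0.00, -0.07, 0.04], [-0.0, -0.06, 0.03], [0.00, 0.06, -0.03]] + [[-0.0, -0.02, -0.04],[0.00, 0.03, 0.05],[0.00, 0.00, 0.0]] + [[-0.03, 0.0, 0.0], [-0.02, 0.00, 0.00], [-0.05, 0.00, 0.0]]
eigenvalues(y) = [(0.07+0j), (-0.08+0.03j), (-0.08-0.03j)]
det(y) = 0.00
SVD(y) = [[0.65, 0.63, -0.42], [0.54, -0.77, -0.34], [-0.54, -0.00, -0.84]] @ diag([0.12216721867788147, 0.07061592850175413, 0.06155129017612733]) @ [[-0.03, -0.88, 0.48], [-0.05, -0.48, -0.88], [1.00, -0.05, -0.03]]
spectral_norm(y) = 0.12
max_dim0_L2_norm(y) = 0.11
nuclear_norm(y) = 0.25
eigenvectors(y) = [[0.53+0.00j, -0.78+0.00j, -0.78-0.00j], [(-0.59+0j), (-0.44+0.28j), (-0.44-0.28j)], [(-0.61+0j), (-0.03-0.35j), -0.03+0.35j]]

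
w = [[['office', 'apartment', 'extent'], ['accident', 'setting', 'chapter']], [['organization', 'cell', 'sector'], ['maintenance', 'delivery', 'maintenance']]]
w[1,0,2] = 'sector'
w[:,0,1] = ['apartment', 'cell']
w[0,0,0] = 'office'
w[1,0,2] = 'sector'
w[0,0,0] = 'office'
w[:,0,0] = ['office', 'organization']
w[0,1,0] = 'accident'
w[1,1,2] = 'maintenance'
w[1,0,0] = 'organization'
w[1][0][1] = 'cell'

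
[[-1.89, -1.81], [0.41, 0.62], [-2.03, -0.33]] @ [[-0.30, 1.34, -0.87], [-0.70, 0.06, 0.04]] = [[1.83,  -2.64,  1.57], [-0.56,  0.59,  -0.33], [0.84,  -2.74,  1.75]]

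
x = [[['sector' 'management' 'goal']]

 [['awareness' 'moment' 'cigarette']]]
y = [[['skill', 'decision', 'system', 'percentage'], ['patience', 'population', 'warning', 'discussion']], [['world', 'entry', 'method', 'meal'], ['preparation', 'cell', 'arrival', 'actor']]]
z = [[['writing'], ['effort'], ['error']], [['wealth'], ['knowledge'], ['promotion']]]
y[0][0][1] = 'decision'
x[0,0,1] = 'management'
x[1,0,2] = 'cigarette'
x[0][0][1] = 'management'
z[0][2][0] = 'error'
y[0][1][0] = 'patience'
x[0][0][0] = 'sector'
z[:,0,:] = [['writing'], ['wealth']]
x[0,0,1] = 'management'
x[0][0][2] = 'goal'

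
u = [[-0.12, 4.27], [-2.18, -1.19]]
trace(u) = -1.31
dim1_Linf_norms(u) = [4.27, 2.18]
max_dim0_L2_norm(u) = 4.43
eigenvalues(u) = [(-0.66+3j), (-0.66-3j)]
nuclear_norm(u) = 6.58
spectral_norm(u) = 4.46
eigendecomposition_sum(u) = [[-0.06+1.56j, 2.13+0.47j],[-1.09-0.24j, -0.60+1.44j]] + [[-0.06-1.56j, (2.13-0.47j)], [-1.09+0.24j, (-0.6-1.44j)]]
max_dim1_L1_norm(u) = 4.39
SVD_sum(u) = [[0.57, 4.17], [-0.2, -1.46]] + [[-0.69,  0.1], [-1.98,  0.27]]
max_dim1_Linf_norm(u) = 4.27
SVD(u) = [[-0.94, 0.33], [0.33, 0.94]] @ diag([4.464832283646686, 2.116854430258799]) @ [[-0.14, -0.99],[-0.99, 0.14]]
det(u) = 9.45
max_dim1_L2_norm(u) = 4.27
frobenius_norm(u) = 4.94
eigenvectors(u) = [[0.81+0.00j, (0.81-0j)], [-0.10+0.57j, (-0.1-0.57j)]]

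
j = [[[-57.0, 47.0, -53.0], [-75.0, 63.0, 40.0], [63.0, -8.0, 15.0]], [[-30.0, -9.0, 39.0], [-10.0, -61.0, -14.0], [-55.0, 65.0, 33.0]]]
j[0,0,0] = -57.0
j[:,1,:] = [[-75.0, 63.0, 40.0], [-10.0, -61.0, -14.0]]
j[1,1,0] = -10.0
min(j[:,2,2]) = 15.0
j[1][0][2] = 39.0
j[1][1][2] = -14.0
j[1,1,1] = -61.0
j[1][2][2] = 33.0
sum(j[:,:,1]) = 97.0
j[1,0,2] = 39.0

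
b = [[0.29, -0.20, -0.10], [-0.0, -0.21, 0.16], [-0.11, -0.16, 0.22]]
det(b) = -0.00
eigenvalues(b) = [0.38, 0.0, -0.08]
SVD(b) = [[-0.18, 0.95, 0.25], [-0.69, 0.06, -0.73], [-0.71, -0.30, 0.64]] @ diag([0.3838574000840808, 0.377561265477557, 0.0009935852635439351]) @ [[0.07, 0.76, -0.64], [0.82, -0.41, -0.4], [0.57, 0.5, 0.65]]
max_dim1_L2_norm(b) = 0.37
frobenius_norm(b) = 0.54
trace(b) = 0.30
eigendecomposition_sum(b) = [[0.26, -0.03, -0.2],[-0.04, 0.01, 0.03],[-0.14, 0.02, 0.11]] + [[0.0, -0.01, 0.01], [0.00, -0.01, 0.01], [0.0, -0.01, 0.01]] + [[0.03, -0.16, 0.09], [0.04, -0.21, 0.12], [0.03, -0.17, 0.10]]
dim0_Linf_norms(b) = [0.29, 0.21, 0.22]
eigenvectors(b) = [[-0.87, 0.57, -0.51], [0.13, 0.49, -0.67], [0.48, 0.66, -0.54]]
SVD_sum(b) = [[-0.0, -0.05, 0.04], [-0.02, -0.20, 0.17], [-0.02, -0.21, 0.17]] + [[0.29, -0.15, -0.14], [0.02, -0.01, -0.01], [-0.09, 0.05, 0.04]] + [[0.00, 0.00, 0.0],[-0.0, -0.00, -0.0],[0.0, 0.0, 0.0]]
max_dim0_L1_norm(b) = 0.57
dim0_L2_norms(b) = [0.31, 0.33, 0.29]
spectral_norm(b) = 0.38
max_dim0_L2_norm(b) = 0.33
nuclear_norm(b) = 0.76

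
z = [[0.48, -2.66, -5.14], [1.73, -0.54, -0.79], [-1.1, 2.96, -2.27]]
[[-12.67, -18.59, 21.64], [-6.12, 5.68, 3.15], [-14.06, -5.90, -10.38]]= z @[[-2.75, 5.33, -0.5],[-2.92, 2.25, -4.98],[3.72, 2.95, -1.68]]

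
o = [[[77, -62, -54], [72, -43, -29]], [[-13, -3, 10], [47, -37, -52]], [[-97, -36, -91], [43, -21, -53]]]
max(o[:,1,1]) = -21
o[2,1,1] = -21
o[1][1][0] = 47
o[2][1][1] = -21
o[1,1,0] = 47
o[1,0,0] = -13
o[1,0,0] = -13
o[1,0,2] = 10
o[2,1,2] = -53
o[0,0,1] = -62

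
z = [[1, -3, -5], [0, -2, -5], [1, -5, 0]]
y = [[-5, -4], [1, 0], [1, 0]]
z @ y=[[-13, -4], [-7, 0], [-10, -4]]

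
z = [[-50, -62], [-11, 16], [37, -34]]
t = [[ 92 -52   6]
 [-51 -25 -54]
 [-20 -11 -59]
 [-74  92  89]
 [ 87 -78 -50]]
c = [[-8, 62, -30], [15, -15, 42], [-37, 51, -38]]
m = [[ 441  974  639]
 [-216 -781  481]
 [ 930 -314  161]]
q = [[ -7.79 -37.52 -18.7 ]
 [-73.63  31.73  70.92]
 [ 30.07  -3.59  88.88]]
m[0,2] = 639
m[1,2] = 481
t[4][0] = 87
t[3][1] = 92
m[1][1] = -781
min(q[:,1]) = -37.52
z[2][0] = 37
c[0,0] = -8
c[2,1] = 51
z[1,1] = 16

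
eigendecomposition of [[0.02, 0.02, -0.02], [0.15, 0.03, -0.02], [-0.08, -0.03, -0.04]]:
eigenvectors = [[-0.33, -0.36, 0.32], [-0.86, 0.93, -0.35], [0.38, 0.06, 0.88]]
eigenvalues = [0.1, -0.03, -0.06]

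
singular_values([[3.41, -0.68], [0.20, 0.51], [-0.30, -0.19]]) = [3.49, 0.59]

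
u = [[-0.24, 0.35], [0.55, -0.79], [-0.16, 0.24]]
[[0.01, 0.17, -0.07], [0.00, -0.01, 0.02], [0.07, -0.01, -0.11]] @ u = [[0.1, -0.15], [-0.01, 0.01], [-0.0, 0.01]]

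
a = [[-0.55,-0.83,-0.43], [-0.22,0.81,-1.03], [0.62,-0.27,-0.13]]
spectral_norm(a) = 1.35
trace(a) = 0.13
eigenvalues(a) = [(1.26+0j), (-0.57+0.66j), (-0.57-0.66j)]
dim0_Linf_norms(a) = [0.62, 0.83, 1.03]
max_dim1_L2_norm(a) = 1.33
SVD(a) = [[0.15, 0.98, 0.1], [-0.98, 0.13, 0.17], [0.15, -0.13, 0.98]] @ diag([1.3479619576531001, 1.0815525323811075, 0.6550898262223546]) @ [[0.17,-0.71,0.68], [-0.60,-0.62,-0.5], [0.78,-0.33,-0.53]]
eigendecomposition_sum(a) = [[(0.12+0j), (-0.35-0j), 0.22+0.00j], [(-0.32+0j), 0.93+0.00j, (-0.59+0j)], [0.11+0.00j, (-0.34-0j), 0.21+0.00j]] + [[-0.33+0.23j, (-0.24-0.05j), (-0.33-0.38j)], [(0.05+0.18j), -0.06+0.10j, -0.22+0.08j], [(0.25+0.17j), 0.03+0.18j, (-0.17+0.33j)]] + [[-0.33-0.23j, (-0.24+0.05j), (-0.33+0.38j)],  [(0.05-0.18j), -0.06-0.10j, -0.22-0.08j],  [0.25-0.17j, (0.03-0.18j), (-0.17-0.33j)]]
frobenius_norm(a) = 1.85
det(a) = 0.96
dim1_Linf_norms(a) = [0.83, 1.03, 0.62]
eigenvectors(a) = [[0.33+0.00j, (0.75+0j), 0.75-0.00j],[-0.89+0.00j, (0.12-0.33j), 0.12+0.33j],[0.32+0.00j, -0.21-0.52j, -0.21+0.52j]]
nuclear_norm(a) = 3.08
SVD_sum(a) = [[0.03, -0.14, 0.14], [-0.22, 0.94, -0.9], [0.04, -0.15, 0.14]] + [[-0.64, -0.66, -0.53],[-0.09, -0.09, -0.07],[0.08, 0.09, 0.07]] + [[0.05, -0.02, -0.04],  [0.09, -0.04, -0.06],  [0.50, -0.21, -0.34]]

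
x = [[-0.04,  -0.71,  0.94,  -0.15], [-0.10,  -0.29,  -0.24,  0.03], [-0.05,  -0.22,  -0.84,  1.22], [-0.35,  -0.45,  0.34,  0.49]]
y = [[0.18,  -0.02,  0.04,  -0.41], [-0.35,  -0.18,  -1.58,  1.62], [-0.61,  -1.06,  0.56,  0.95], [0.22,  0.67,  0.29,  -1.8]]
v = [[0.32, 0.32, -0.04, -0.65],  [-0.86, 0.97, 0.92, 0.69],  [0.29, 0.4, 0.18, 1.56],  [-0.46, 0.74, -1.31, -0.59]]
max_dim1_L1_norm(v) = 3.44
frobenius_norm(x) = 2.12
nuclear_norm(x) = 3.49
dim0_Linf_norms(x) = [0.35, 0.71, 0.94, 1.22]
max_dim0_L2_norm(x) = 1.33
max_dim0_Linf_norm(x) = 1.22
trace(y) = -1.24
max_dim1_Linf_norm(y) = 1.8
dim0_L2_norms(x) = [0.37, 0.92, 1.33, 1.32]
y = v @ x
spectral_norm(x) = 1.67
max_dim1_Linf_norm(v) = 1.56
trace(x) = -0.68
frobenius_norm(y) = 3.47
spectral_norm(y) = 3.04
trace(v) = 0.88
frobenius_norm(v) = 3.03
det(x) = 0.17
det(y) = 0.40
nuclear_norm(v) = 5.55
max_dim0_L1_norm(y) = 4.78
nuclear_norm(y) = 5.25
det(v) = 2.38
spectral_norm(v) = 2.25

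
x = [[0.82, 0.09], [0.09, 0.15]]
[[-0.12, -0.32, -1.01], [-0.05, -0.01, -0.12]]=x @ [[-0.12, -0.40, -1.22],[-0.26, 0.14, -0.08]]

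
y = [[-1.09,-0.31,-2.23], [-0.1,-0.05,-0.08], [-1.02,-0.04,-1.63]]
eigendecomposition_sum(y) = [[-1.20, -0.16, -2.11], [-0.07, -0.01, -0.12], [-0.96, -0.13, -1.7]] + [[0.11, -0.11, -0.13], [-0.02, 0.02, 0.03], [-0.06, 0.06, 0.07]] + [[-0.00, -0.04, 0.01], [-0.01, -0.07, 0.01], [0.0, 0.03, -0.01]]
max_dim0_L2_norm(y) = 2.76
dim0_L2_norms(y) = [1.5, 0.32, 2.76]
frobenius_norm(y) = 3.16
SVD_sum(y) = [[-1.18, -0.22, -2.19], [-0.06, -0.01, -0.11], [-0.90, -0.17, -1.68]] + [[0.09, -0.09, -0.04],[-0.01, 0.01, 0.00],[-0.12, 0.12, 0.05]] + [[0.0, 0.00, -0.00], [-0.04, -0.05, 0.02], [0.00, 0.00, -0.00]]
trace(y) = -2.77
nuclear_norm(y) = 3.44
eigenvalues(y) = [-2.9, 0.21, -0.07]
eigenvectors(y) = [[0.78, 0.86, -0.46],  [0.04, -0.19, -0.82],  [0.63, -0.47, 0.33]]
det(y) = 0.04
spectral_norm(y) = 3.15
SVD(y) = [[-0.79, 0.61, 0.01], [-0.04, -0.04, -1.0], [-0.61, -0.79, 0.05]] @ diag([3.14973152512928, 0.22376183923935086, 0.06341891600297675]) @ [[0.47, 0.09, 0.88],[0.66, -0.69, -0.29],[0.58, 0.71, -0.38]]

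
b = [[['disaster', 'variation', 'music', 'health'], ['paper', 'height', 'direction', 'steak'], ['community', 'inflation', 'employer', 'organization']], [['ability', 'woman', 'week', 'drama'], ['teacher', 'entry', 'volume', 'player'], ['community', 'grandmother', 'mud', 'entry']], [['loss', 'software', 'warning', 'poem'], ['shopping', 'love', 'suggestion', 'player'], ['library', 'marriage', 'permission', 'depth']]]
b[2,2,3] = 'depth'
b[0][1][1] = 'height'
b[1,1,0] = 'teacher'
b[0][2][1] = 'inflation'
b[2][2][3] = 'depth'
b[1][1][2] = 'volume'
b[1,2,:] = ['community', 'grandmother', 'mud', 'entry']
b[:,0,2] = ['music', 'week', 'warning']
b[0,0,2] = 'music'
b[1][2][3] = 'entry'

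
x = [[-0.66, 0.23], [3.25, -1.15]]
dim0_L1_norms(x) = [3.91, 1.38]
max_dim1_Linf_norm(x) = 3.25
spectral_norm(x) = 3.52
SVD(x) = [[-0.20, 0.98], [0.98, 0.2]] @ diag([3.5175970934469674, 0.003269277206711124]) @ [[0.94, -0.33], [-0.33, -0.94]]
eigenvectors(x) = [[0.33, -0.2], [0.94, 0.98]]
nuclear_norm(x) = 3.52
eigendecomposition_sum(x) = [[-0.00, -0.00], [-0.01, -0.00]] + [[-0.66, 0.23], [3.26, -1.15]]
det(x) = 0.01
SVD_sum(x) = [[-0.66, 0.23], [3.25, -1.15]] + [[-0.0, -0.00], [-0.00, -0.0]]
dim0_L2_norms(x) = [3.32, 1.17]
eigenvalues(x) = [-0.01, -1.8]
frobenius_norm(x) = 3.52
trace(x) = -1.81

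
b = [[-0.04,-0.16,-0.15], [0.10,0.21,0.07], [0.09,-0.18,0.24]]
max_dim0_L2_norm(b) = 0.32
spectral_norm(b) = 0.32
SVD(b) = [[0.52,  0.44,  0.73], [-0.70,  -0.27,  0.66], [0.49,  -0.85,  0.17]] @ diag([0.32186706601586196, 0.31606682291551164, 0.05747482289172749]) @ [[-0.14, -0.99, -0.03], [-0.39, 0.08, -0.92], [0.91, -0.12, -0.39]]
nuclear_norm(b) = 0.70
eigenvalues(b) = [(0.12+0.14j), (0.12-0.14j), (0.18+0j)]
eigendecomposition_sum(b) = [[-0.08+0.11j, -0.22-0.01j, (-0.05+0.07j)], [0.05-0.04j, 0.11+0.03j, 0.03-0.03j], [0.13+0.00j, (0.11+0.18j), (0.09+0j)]] + [[(-0.08-0.11j), -0.22+0.01j, (-0.05-0.07j)], [(0.05+0.04j), (0.11-0.03j), (0.03+0.03j)], [(0.13-0j), (0.11-0.18j), 0.09-0.00j]] + [[0.11-0.00j, (0.29-0j), (-0.05-0j)], [-0.00+0.00j, -0.00+0.00j, 0.00+0.00j], [-0.16+0.00j, (-0.41+0j), (0.07+0j)]]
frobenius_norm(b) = 0.45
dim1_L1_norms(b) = [0.35, 0.38, 0.51]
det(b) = 0.01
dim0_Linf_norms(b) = [0.1, 0.21, 0.24]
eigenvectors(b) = [[0.68+0.00j, 0.68-0.00j, -0.58+0.00j], [-0.33-0.09j, (-0.33+0.09j), 0.01+0.00j], [(-0.36-0.54j), -0.36+0.54j, 0.82+0.00j]]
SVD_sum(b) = [[-0.02, -0.17, -0.0], [0.03, 0.22, 0.01], [-0.02, -0.16, -0.0]] + [[-0.05, 0.01, -0.13], [0.03, -0.01, 0.08], [0.1, -0.02, 0.25]] + [[0.04,-0.01,-0.02],[0.03,-0.00,-0.02],[0.01,-0.0,-0.00]]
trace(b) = 0.41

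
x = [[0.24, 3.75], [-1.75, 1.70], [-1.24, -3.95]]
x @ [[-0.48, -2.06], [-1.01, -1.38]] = [[-3.9, -5.67], [-0.88, 1.26], [4.58, 8.01]]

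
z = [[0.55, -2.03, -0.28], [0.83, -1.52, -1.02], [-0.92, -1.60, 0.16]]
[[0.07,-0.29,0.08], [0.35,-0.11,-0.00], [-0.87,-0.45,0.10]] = z@ [[0.68, 0.15, -0.01], [0.15, 0.19, -0.05], [-0.01, -0.05, 0.07]]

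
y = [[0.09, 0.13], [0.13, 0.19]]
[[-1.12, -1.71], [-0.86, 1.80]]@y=[[-0.32, -0.47], [0.16, 0.23]]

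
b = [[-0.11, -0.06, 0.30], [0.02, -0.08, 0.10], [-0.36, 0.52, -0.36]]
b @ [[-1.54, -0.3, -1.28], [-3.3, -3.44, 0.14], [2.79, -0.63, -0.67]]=[[1.2, 0.05, -0.07], [0.51, 0.21, -0.10], [-2.17, -1.45, 0.77]]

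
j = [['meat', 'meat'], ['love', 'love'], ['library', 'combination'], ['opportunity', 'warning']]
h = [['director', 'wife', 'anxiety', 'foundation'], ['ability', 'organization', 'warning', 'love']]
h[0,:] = ['director', 'wife', 'anxiety', 'foundation']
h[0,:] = ['director', 'wife', 'anxiety', 'foundation']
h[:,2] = ['anxiety', 'warning']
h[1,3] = 'love'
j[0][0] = 'meat'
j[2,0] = 'library'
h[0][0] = 'director'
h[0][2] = 'anxiety'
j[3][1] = 'warning'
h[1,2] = 'warning'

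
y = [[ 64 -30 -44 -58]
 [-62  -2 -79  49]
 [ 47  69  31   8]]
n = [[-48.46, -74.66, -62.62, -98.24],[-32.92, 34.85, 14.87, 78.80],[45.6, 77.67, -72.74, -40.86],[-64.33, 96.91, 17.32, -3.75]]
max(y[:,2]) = 31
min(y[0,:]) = -58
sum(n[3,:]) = 46.15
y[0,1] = -30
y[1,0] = -62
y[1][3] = 49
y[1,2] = -79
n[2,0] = 45.6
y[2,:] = [47, 69, 31, 8]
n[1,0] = -32.92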